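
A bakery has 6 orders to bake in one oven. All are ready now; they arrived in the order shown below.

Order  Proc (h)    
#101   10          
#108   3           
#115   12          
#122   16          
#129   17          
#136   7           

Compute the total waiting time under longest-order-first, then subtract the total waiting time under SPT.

99

LPT (decreasing processing time): #129 #122 #115 #101 #136 #108.
#129: waits 0, runs 0→17
#122: waits 17, runs 17→33
#115: waits 33, runs 33→45
#101: waits 45, runs 45→55
#136: waits 55, runs 55→62
#108: waits 62, runs 62→65
Sum = 0+17+33+45+55+62 = 212.
SPT (increasing processing time): #108 #136 #101 #115 #122 #129.
#108: waits 0, runs 0→3
#136: waits 3, runs 3→10
#101: waits 10, runs 10→20
#115: waits 20, runs 20→32
#122: waits 32, runs 32→48
#129: waits 48, runs 48→65
Sum = 0+3+10+20+32+48 = 113.
Difference = 212 − 113 = 99.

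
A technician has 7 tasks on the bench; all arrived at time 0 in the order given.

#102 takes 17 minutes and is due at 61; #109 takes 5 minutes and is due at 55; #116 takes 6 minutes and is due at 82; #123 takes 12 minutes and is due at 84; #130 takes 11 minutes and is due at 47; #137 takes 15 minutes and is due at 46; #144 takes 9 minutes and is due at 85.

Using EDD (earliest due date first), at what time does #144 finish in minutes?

75

EDD (increasing due date): #137 #130 #109 #102 #116 #123 #144.
#137: 0→15
#130: 15→26
#109: 26→31
#102: 31→48
#116: 48→54
#123: 54→66
#144: 66→75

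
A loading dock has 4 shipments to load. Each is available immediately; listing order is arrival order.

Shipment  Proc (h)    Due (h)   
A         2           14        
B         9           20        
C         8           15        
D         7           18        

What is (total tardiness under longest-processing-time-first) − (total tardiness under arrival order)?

8

LPT (decreasing processing time): B C D A.
B: 0→9, due 20, tardiness 0
C: 9→17, due 15, tardiness 2
D: 17→24, due 18, tardiness 6
A: 24→26, due 14, tardiness 12
Sum = 0+2+6+12 = 20.
FIFO (arrival order): A B C D.
A: 0→2, due 14, tardiness 0
B: 2→11, due 20, tardiness 0
C: 11→19, due 15, tardiness 4
D: 19→26, due 18, tardiness 8
Sum = 0+0+4+8 = 12.
Difference = 20 − 12 = 8.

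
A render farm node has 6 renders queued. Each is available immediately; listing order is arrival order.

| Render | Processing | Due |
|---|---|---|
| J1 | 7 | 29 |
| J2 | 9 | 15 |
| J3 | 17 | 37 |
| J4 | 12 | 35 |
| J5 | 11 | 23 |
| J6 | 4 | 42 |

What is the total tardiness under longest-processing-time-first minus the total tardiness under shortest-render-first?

LPT (decreasing processing time): J3 J4 J5 J2 J1 J6.
J3: 0→17, due 37, tardiness 0
J4: 17→29, due 35, tardiness 0
J5: 29→40, due 23, tardiness 17
J2: 40→49, due 15, tardiness 34
J1: 49→56, due 29, tardiness 27
J6: 56→60, due 42, tardiness 18
Sum = 0+0+17+34+27+18 = 96.
SPT (increasing processing time): J6 J1 J2 J5 J4 J3.
J6: 0→4, due 42, tardiness 0
J1: 4→11, due 29, tardiness 0
J2: 11→20, due 15, tardiness 5
J5: 20→31, due 23, tardiness 8
J4: 31→43, due 35, tardiness 8
J3: 43→60, due 37, tardiness 23
Sum = 0+0+5+8+8+23 = 44.
Difference = 96 − 44 = 52.

52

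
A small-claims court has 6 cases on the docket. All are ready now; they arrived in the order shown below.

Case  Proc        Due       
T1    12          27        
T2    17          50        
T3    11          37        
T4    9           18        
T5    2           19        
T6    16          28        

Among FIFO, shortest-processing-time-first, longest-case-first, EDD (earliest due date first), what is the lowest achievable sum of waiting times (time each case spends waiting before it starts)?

119

FIFO (arrival order): T1 T2 T3 T4 T5 T6.
T1: waits 0, runs 0→12
T2: waits 12, runs 12→29
T3: waits 29, runs 29→40
T4: waits 40, runs 40→49
T5: waits 49, runs 49→51
T6: waits 51, runs 51→67
Sum = 0+12+29+40+49+51 = 181.
SPT (increasing processing time): T5 T4 T3 T1 T6 T2.
T5: waits 0, runs 0→2
T4: waits 2, runs 2→11
T3: waits 11, runs 11→22
T1: waits 22, runs 22→34
T6: waits 34, runs 34→50
T2: waits 50, runs 50→67
Sum = 0+2+11+22+34+50 = 119.
LPT (decreasing processing time): T2 T6 T1 T3 T4 T5.
T2: waits 0, runs 0→17
T6: waits 17, runs 17→33
T1: waits 33, runs 33→45
T3: waits 45, runs 45→56
T4: waits 56, runs 56→65
T5: waits 65, runs 65→67
Sum = 0+17+33+45+56+65 = 216.
EDD (increasing due date): T4 T5 T1 T6 T3 T2.
T4: waits 0, runs 0→9
T5: waits 9, runs 9→11
T1: waits 11, runs 11→23
T6: waits 23, runs 23→39
T3: waits 39, runs 39→50
T2: waits 50, runs 50→67
Sum = 0+9+11+23+39+50 = 132.
FIFO 181, SPT 119, LPT 216, EDD 132 → minimum 119.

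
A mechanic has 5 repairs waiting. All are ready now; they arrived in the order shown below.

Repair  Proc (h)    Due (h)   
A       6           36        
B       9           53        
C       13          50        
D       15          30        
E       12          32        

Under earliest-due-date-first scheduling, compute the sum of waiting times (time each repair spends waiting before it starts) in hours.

121

EDD (increasing due date): D E A C B.
D: waits 0, runs 0→15
E: waits 15, runs 15→27
A: waits 27, runs 27→33
C: waits 33, runs 33→46
B: waits 46, runs 46→55
Sum = 0+15+27+33+46 = 121.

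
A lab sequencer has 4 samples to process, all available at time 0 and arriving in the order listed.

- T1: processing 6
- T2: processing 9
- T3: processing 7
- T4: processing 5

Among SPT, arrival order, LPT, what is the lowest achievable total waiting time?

34

SPT (increasing processing time): T4 T1 T3 T2.
T4: waits 0, runs 0→5
T1: waits 5, runs 5→11
T3: waits 11, runs 11→18
T2: waits 18, runs 18→27
Sum = 0+5+11+18 = 34.
FIFO (arrival order): T1 T2 T3 T4.
T1: waits 0, runs 0→6
T2: waits 6, runs 6→15
T3: waits 15, runs 15→22
T4: waits 22, runs 22→27
Sum = 0+6+15+22 = 43.
LPT (decreasing processing time): T2 T3 T1 T4.
T2: waits 0, runs 0→9
T3: waits 9, runs 9→16
T1: waits 16, runs 16→22
T4: waits 22, runs 22→27
Sum = 0+9+16+22 = 47.
SPT 34, FIFO 43, LPT 47 → minimum 34.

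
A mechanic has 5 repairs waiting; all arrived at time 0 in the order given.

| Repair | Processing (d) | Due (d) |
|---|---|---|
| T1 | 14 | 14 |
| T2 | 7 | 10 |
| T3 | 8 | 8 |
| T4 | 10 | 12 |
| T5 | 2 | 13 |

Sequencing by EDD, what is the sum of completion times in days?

EDD (increasing due date): T3 T2 T4 T5 T1.
T3: 0→8
T2: 8→15
T4: 15→25
T5: 25→27
T1: 27→41
Sum = 8+15+25+27+41 = 116.

116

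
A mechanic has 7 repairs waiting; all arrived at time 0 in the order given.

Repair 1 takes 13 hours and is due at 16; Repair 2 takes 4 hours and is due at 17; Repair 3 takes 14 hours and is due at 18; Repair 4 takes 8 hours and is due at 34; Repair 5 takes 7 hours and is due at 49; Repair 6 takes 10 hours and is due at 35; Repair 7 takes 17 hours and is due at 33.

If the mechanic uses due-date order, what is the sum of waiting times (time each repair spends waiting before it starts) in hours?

231

EDD (increasing due date): Repair 1 Repair 2 Repair 3 Repair 7 Repair 4 Repair 6 Repair 5.
Repair 1: waits 0, runs 0→13
Repair 2: waits 13, runs 13→17
Repair 3: waits 17, runs 17→31
Repair 7: waits 31, runs 31→48
Repair 4: waits 48, runs 48→56
Repair 6: waits 56, runs 56→66
Repair 5: waits 66, runs 66→73
Sum = 0+13+17+31+48+56+66 = 231.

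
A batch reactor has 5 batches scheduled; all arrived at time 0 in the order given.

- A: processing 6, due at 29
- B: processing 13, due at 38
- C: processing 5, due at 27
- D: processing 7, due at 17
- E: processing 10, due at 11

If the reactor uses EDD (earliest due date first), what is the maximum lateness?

EDD (increasing due date): E D C A B.
E: 0→10, due 11, lateness -1
D: 10→17, due 17, lateness 0
C: 17→22, due 27, lateness -5
A: 22→28, due 29, lateness -1
B: 28→41, due 38, lateness 3
Maximum = 3.

3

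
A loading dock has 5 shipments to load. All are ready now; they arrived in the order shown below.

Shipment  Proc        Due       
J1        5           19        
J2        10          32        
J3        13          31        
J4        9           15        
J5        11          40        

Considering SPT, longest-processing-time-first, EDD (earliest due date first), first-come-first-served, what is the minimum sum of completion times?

126

SPT (increasing processing time): J1 J4 J2 J5 J3.
J1: 0→5
J4: 5→14
J2: 14→24
J5: 24→35
J3: 35→48
Sum = 5+14+24+35+48 = 126.
LPT (decreasing processing time): J3 J5 J2 J4 J1.
J3: 0→13
J5: 13→24
J2: 24→34
J4: 34→43
J1: 43→48
Sum = 13+24+34+43+48 = 162.
EDD (increasing due date): J4 J1 J3 J2 J5.
J4: 0→9
J1: 9→14
J3: 14→27
J2: 27→37
J5: 37→48
Sum = 9+14+27+37+48 = 135.
FIFO (arrival order): J1 J2 J3 J4 J5.
J1: 0→5
J2: 5→15
J3: 15→28
J4: 28→37
J5: 37→48
Sum = 5+15+28+37+48 = 133.
SPT 126, LPT 162, EDD 135, FIFO 133 → minimum 126.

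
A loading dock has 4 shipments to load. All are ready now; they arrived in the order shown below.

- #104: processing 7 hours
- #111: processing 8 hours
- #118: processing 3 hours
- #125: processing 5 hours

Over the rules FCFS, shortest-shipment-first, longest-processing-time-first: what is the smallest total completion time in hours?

FIFO (arrival order): #104 #111 #118 #125.
#104: 0→7
#111: 7→15
#118: 15→18
#125: 18→23
Sum = 7+15+18+23 = 63.
SPT (increasing processing time): #118 #125 #104 #111.
#118: 0→3
#125: 3→8
#104: 8→15
#111: 15→23
Sum = 3+8+15+23 = 49.
LPT (decreasing processing time): #111 #104 #125 #118.
#111: 0→8
#104: 8→15
#125: 15→20
#118: 20→23
Sum = 8+15+20+23 = 66.
FIFO 63, SPT 49, LPT 66 → minimum 49.

49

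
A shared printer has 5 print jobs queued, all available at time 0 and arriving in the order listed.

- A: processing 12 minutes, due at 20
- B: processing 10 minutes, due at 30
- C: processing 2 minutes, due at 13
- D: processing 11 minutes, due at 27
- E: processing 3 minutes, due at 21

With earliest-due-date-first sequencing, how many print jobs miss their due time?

2

EDD (increasing due date): C A E D B.
C: 0→2, due 13, tardiness 0
A: 2→14, due 20, tardiness 0
E: 14→17, due 21, tardiness 0
D: 17→28, due 27, tardiness 1
B: 28→38, due 30, tardiness 8
Late print jobs: 2.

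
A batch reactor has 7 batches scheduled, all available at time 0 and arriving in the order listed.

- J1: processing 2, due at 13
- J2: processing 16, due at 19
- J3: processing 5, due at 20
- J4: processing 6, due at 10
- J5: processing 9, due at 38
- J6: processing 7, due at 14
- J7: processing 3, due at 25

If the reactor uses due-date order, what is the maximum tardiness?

EDD (increasing due date): J4 J1 J6 J2 J3 J7 J5.
J4: 0→6, due 10, tardiness 0
J1: 6→8, due 13, tardiness 0
J6: 8→15, due 14, tardiness 1
J2: 15→31, due 19, tardiness 12
J3: 31→36, due 20, tardiness 16
J7: 36→39, due 25, tardiness 14
J5: 39→48, due 38, tardiness 10
Maximum = 16.

16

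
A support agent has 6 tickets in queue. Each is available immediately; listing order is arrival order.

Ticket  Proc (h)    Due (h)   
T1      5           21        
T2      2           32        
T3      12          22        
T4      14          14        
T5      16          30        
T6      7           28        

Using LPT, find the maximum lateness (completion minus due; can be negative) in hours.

LPT (decreasing processing time): T5 T4 T3 T6 T1 T2.
T5: 0→16, due 30, lateness -14
T4: 16→30, due 14, lateness 16
T3: 30→42, due 22, lateness 20
T6: 42→49, due 28, lateness 21
T1: 49→54, due 21, lateness 33
T2: 54→56, due 32, lateness 24
Maximum = 33.

33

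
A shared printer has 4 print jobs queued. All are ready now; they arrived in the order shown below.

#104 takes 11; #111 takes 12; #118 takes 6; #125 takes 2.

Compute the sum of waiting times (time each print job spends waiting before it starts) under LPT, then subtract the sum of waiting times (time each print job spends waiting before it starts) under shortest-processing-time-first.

LPT (decreasing processing time): #111 #104 #118 #125.
#111: waits 0, runs 0→12
#104: waits 12, runs 12→23
#118: waits 23, runs 23→29
#125: waits 29, runs 29→31
Sum = 0+12+23+29 = 64.
SPT (increasing processing time): #125 #118 #104 #111.
#125: waits 0, runs 0→2
#118: waits 2, runs 2→8
#104: waits 8, runs 8→19
#111: waits 19, runs 19→31
Sum = 0+2+8+19 = 29.
Difference = 64 − 29 = 35.

35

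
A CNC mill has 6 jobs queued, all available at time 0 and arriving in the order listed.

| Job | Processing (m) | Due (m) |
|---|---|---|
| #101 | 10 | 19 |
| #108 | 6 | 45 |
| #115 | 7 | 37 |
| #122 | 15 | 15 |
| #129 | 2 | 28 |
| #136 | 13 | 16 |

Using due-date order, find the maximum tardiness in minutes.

19

EDD (increasing due date): #122 #136 #101 #129 #115 #108.
#122: 0→15, due 15, tardiness 0
#136: 15→28, due 16, tardiness 12
#101: 28→38, due 19, tardiness 19
#129: 38→40, due 28, tardiness 12
#115: 40→47, due 37, tardiness 10
#108: 47→53, due 45, tardiness 8
Maximum = 19.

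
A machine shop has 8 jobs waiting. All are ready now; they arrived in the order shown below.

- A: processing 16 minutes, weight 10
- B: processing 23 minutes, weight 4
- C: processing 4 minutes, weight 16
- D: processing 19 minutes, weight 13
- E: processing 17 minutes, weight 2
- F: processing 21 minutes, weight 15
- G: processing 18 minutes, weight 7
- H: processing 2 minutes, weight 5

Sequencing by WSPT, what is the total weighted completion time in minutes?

WSPT (decreasing weight/processing-time ratio): C H F D A G B E.
C: finishes 4, weight 16, w·C = 64
H: finishes 6, weight 5, w·C = 30
F: finishes 27, weight 15, w·C = 405
D: finishes 46, weight 13, w·C = 598
A: finishes 62, weight 10, w·C = 620
G: finishes 80, weight 7, w·C = 560
B: finishes 103, weight 4, w·C = 412
E: finishes 120, weight 2, w·C = 240
Sum = 64+30+405+598+620+560+412+240 = 2929.

2929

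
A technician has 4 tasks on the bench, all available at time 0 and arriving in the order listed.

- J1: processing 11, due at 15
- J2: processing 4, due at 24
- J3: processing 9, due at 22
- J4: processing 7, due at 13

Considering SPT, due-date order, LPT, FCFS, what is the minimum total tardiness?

15

SPT (increasing processing time): J2 J4 J3 J1.
J2: 0→4, due 24, tardiness 0
J4: 4→11, due 13, tardiness 0
J3: 11→20, due 22, tardiness 0
J1: 20→31, due 15, tardiness 16
Sum = 0+0+0+16 = 16.
EDD (increasing due date): J4 J1 J3 J2.
J4: 0→7, due 13, tardiness 0
J1: 7→18, due 15, tardiness 3
J3: 18→27, due 22, tardiness 5
J2: 27→31, due 24, tardiness 7
Sum = 0+3+5+7 = 15.
LPT (decreasing processing time): J1 J3 J4 J2.
J1: 0→11, due 15, tardiness 0
J3: 11→20, due 22, tardiness 0
J4: 20→27, due 13, tardiness 14
J2: 27→31, due 24, tardiness 7
Sum = 0+0+14+7 = 21.
FIFO (arrival order): J1 J2 J3 J4.
J1: 0→11, due 15, tardiness 0
J2: 11→15, due 24, tardiness 0
J3: 15→24, due 22, tardiness 2
J4: 24→31, due 13, tardiness 18
Sum = 0+0+2+18 = 20.
SPT 16, EDD 15, LPT 21, FIFO 20 → minimum 15.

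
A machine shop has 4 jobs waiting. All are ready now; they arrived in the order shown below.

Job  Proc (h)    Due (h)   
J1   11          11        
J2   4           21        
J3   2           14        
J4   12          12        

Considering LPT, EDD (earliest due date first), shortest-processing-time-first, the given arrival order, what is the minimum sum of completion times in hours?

54

LPT (decreasing processing time): J4 J1 J2 J3.
J4: 0→12
J1: 12→23
J2: 23→27
J3: 27→29
Sum = 12+23+27+29 = 91.
EDD (increasing due date): J1 J4 J3 J2.
J1: 0→11
J4: 11→23
J3: 23→25
J2: 25→29
Sum = 11+23+25+29 = 88.
SPT (increasing processing time): J3 J2 J1 J4.
J3: 0→2
J2: 2→6
J1: 6→17
J4: 17→29
Sum = 2+6+17+29 = 54.
FIFO (arrival order): J1 J2 J3 J4.
J1: 0→11
J2: 11→15
J3: 15→17
J4: 17→29
Sum = 11+15+17+29 = 72.
LPT 91, EDD 88, SPT 54, FIFO 72 → minimum 54.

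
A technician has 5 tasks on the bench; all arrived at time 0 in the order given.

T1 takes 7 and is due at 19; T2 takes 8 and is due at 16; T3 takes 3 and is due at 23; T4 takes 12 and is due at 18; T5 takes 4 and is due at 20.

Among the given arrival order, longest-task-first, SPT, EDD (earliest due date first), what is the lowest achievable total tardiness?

22

FIFO (arrival order): T1 T2 T3 T4 T5.
T1: 0→7, due 19, tardiness 0
T2: 7→15, due 16, tardiness 0
T3: 15→18, due 23, tardiness 0
T4: 18→30, due 18, tardiness 12
T5: 30→34, due 20, tardiness 14
Sum = 0+0+0+12+14 = 26.
LPT (decreasing processing time): T4 T2 T1 T5 T3.
T4: 0→12, due 18, tardiness 0
T2: 12→20, due 16, tardiness 4
T1: 20→27, due 19, tardiness 8
T5: 27→31, due 20, tardiness 11
T3: 31→34, due 23, tardiness 11
Sum = 0+4+8+11+11 = 34.
SPT (increasing processing time): T3 T5 T1 T2 T4.
T3: 0→3, due 23, tardiness 0
T5: 3→7, due 20, tardiness 0
T1: 7→14, due 19, tardiness 0
T2: 14→22, due 16, tardiness 6
T4: 22→34, due 18, tardiness 16
Sum = 0+0+0+6+16 = 22.
EDD (increasing due date): T2 T4 T1 T5 T3.
T2: 0→8, due 16, tardiness 0
T4: 8→20, due 18, tardiness 2
T1: 20→27, due 19, tardiness 8
T5: 27→31, due 20, tardiness 11
T3: 31→34, due 23, tardiness 11
Sum = 0+2+8+11+11 = 32.
FIFO 26, LPT 34, SPT 22, EDD 32 → minimum 22.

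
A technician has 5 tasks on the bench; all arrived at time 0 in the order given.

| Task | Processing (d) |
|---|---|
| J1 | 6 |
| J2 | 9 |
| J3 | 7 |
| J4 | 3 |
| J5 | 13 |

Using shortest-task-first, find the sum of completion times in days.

SPT (increasing processing time): J4 J1 J3 J2 J5.
J4: 0→3
J1: 3→9
J3: 9→16
J2: 16→25
J5: 25→38
Sum = 3+9+16+25+38 = 91.

91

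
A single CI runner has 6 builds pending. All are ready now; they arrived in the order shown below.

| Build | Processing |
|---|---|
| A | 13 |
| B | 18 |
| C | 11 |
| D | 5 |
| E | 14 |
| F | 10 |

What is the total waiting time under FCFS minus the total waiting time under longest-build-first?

FIFO (arrival order): A B C D E F.
A: waits 0, runs 0→13
B: waits 13, runs 13→31
C: waits 31, runs 31→42
D: waits 42, runs 42→47
E: waits 47, runs 47→61
F: waits 61, runs 61→71
Sum = 0+13+31+42+47+61 = 194.
LPT (decreasing processing time): B E A C F D.
B: waits 0, runs 0→18
E: waits 18, runs 18→32
A: waits 32, runs 32→45
C: waits 45, runs 45→56
F: waits 56, runs 56→66
D: waits 66, runs 66→71
Sum = 0+18+32+45+56+66 = 217.
Difference = 194 − 217 = -23.

-23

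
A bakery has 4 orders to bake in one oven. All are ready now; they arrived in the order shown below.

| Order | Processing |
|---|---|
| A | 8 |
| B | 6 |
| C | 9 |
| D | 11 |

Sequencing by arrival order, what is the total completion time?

79

FIFO (arrival order): A B C D.
A: 0→8
B: 8→14
C: 14→23
D: 23→34
Sum = 8+14+23+34 = 79.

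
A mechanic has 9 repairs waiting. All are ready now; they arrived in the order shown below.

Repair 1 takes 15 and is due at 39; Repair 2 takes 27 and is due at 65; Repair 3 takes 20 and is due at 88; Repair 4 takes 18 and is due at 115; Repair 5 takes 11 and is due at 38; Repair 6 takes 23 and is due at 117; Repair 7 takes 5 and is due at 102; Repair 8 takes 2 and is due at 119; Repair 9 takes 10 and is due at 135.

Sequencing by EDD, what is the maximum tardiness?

2

EDD (increasing due date): Repair 5 Repair 1 Repair 2 Repair 3 Repair 7 Repair 4 Repair 6 Repair 8 Repair 9.
Repair 5: 0→11, due 38, tardiness 0
Repair 1: 11→26, due 39, tardiness 0
Repair 2: 26→53, due 65, tardiness 0
Repair 3: 53→73, due 88, tardiness 0
Repair 7: 73→78, due 102, tardiness 0
Repair 4: 78→96, due 115, tardiness 0
Repair 6: 96→119, due 117, tardiness 2
Repair 8: 119→121, due 119, tardiness 2
Repair 9: 121→131, due 135, tardiness 0
Maximum = 2.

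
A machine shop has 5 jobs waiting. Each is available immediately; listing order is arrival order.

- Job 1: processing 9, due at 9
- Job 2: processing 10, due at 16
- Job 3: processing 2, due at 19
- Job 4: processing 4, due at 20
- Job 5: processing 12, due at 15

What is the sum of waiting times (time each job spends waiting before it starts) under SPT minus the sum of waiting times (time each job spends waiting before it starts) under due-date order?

-46

SPT (increasing processing time): Job 3 Job 4 Job 1 Job 2 Job 5.
Job 3: waits 0, runs 0→2
Job 4: waits 2, runs 2→6
Job 1: waits 6, runs 6→15
Job 2: waits 15, runs 15→25
Job 5: waits 25, runs 25→37
Sum = 0+2+6+15+25 = 48.
EDD (increasing due date): Job 1 Job 5 Job 2 Job 3 Job 4.
Job 1: waits 0, runs 0→9
Job 5: waits 9, runs 9→21
Job 2: waits 21, runs 21→31
Job 3: waits 31, runs 31→33
Job 4: waits 33, runs 33→37
Sum = 0+9+21+31+33 = 94.
Difference = 48 − 94 = -46.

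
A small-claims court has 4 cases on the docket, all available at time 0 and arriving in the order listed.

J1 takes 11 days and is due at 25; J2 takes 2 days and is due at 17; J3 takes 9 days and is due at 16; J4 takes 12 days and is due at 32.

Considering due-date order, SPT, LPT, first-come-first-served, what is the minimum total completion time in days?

EDD (increasing due date): J3 J2 J1 J4.
J3: 0→9
J2: 9→11
J1: 11→22
J4: 22→34
Sum = 9+11+22+34 = 76.
SPT (increasing processing time): J2 J3 J1 J4.
J2: 0→2
J3: 2→11
J1: 11→22
J4: 22→34
Sum = 2+11+22+34 = 69.
LPT (decreasing processing time): J4 J1 J3 J2.
J4: 0→12
J1: 12→23
J3: 23→32
J2: 32→34
Sum = 12+23+32+34 = 101.
FIFO (arrival order): J1 J2 J3 J4.
J1: 0→11
J2: 11→13
J3: 13→22
J4: 22→34
Sum = 11+13+22+34 = 80.
EDD 76, SPT 69, LPT 101, FIFO 80 → minimum 69.

69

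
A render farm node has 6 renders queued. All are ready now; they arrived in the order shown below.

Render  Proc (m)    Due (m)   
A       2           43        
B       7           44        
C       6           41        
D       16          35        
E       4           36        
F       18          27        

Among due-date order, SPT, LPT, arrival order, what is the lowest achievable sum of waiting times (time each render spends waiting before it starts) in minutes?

74

EDD (increasing due date): F D E C A B.
F: waits 0, runs 0→18
D: waits 18, runs 18→34
E: waits 34, runs 34→38
C: waits 38, runs 38→44
A: waits 44, runs 44→46
B: waits 46, runs 46→53
Sum = 0+18+34+38+44+46 = 180.
SPT (increasing processing time): A E C B D F.
A: waits 0, runs 0→2
E: waits 2, runs 2→6
C: waits 6, runs 6→12
B: waits 12, runs 12→19
D: waits 19, runs 19→35
F: waits 35, runs 35→53
Sum = 0+2+6+12+19+35 = 74.
LPT (decreasing processing time): F D B C E A.
F: waits 0, runs 0→18
D: waits 18, runs 18→34
B: waits 34, runs 34→41
C: waits 41, runs 41→47
E: waits 47, runs 47→51
A: waits 51, runs 51→53
Sum = 0+18+34+41+47+51 = 191.
FIFO (arrival order): A B C D E F.
A: waits 0, runs 0→2
B: waits 2, runs 2→9
C: waits 9, runs 9→15
D: waits 15, runs 15→31
E: waits 31, runs 31→35
F: waits 35, runs 35→53
Sum = 0+2+9+15+31+35 = 92.
EDD 180, SPT 74, LPT 191, FIFO 92 → minimum 74.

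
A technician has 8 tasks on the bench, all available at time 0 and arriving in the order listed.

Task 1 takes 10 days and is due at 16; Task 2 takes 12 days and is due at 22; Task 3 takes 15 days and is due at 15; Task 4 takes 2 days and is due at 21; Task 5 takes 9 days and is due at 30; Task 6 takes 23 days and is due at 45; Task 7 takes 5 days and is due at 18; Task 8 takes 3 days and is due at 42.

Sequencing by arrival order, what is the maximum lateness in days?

58

FIFO (arrival order): Task 1 Task 2 Task 3 Task 4 Task 5 Task 6 Task 7 Task 8.
Task 1: 0→10, due 16, lateness -6
Task 2: 10→22, due 22, lateness 0
Task 3: 22→37, due 15, lateness 22
Task 4: 37→39, due 21, lateness 18
Task 5: 39→48, due 30, lateness 18
Task 6: 48→71, due 45, lateness 26
Task 7: 71→76, due 18, lateness 58
Task 8: 76→79, due 42, lateness 37
Maximum = 58.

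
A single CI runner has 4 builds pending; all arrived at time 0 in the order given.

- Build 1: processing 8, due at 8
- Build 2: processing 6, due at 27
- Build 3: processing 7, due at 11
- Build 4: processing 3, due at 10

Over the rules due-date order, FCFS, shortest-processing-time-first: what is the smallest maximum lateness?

EDD (increasing due date): Build 1 Build 4 Build 3 Build 2.
Build 1: 0→8, due 8, lateness 0
Build 4: 8→11, due 10, lateness 1
Build 3: 11→18, due 11, lateness 7
Build 2: 18→24, due 27, lateness -3
Maximum = 7.
FIFO (arrival order): Build 1 Build 2 Build 3 Build 4.
Build 1: 0→8, due 8, lateness 0
Build 2: 8→14, due 27, lateness -13
Build 3: 14→21, due 11, lateness 10
Build 4: 21→24, due 10, lateness 14
Maximum = 14.
SPT (increasing processing time): Build 4 Build 2 Build 3 Build 1.
Build 4: 0→3, due 10, lateness -7
Build 2: 3→9, due 27, lateness -18
Build 3: 9→16, due 11, lateness 5
Build 1: 16→24, due 8, lateness 16
Maximum = 16.
EDD 7, FIFO 14, SPT 16 → minimum 7.

7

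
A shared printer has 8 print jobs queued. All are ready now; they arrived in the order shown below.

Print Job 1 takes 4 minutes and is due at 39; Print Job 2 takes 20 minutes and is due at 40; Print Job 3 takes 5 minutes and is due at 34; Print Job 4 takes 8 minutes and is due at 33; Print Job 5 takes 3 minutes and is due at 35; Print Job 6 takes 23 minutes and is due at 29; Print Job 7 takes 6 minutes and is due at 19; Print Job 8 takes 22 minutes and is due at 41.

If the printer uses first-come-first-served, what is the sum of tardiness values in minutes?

FIFO (arrival order): Print Job 1 Print Job 2 Print Job 3 Print Job 4 Print Job 5 Print Job 6 Print Job 7 Print Job 8.
Print Job 1: 0→4, due 39, tardiness 0
Print Job 2: 4→24, due 40, tardiness 0
Print Job 3: 24→29, due 34, tardiness 0
Print Job 4: 29→37, due 33, tardiness 4
Print Job 5: 37→40, due 35, tardiness 5
Print Job 6: 40→63, due 29, tardiness 34
Print Job 7: 63→69, due 19, tardiness 50
Print Job 8: 69→91, due 41, tardiness 50
Sum = 0+0+0+4+5+34+50+50 = 143.

143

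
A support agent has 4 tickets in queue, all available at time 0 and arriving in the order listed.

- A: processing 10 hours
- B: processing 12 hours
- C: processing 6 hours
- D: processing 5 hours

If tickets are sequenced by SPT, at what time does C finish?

SPT (increasing processing time): D C A B.
D: 0→5
C: 5→11

11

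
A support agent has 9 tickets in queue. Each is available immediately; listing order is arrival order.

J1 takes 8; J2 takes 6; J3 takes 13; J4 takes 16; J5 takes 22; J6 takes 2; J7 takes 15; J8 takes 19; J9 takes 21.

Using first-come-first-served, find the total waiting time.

FIFO (arrival order): J1 J2 J3 J4 J5 J6 J7 J8 J9.
J1: waits 0, runs 0→8
J2: waits 8, runs 8→14
J3: waits 14, runs 14→27
J4: waits 27, runs 27→43
J5: waits 43, runs 43→65
J6: waits 65, runs 65→67
J7: waits 67, runs 67→82
J8: waits 82, runs 82→101
J9: waits 101, runs 101→122
Sum = 0+8+14+27+43+65+67+82+101 = 407.

407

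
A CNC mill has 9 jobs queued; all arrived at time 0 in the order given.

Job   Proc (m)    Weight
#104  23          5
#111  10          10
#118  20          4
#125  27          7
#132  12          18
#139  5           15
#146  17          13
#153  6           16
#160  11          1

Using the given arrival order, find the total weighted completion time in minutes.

FIFO (arrival order): #104 #111 #118 #125 #132 #139 #146 #153 #160.
#104: finishes 23, weight 5, w·C = 115
#111: finishes 33, weight 10, w·C = 330
#118: finishes 53, weight 4, w·C = 212
#125: finishes 80, weight 7, w·C = 560
#132: finishes 92, weight 18, w·C = 1656
#139: finishes 97, weight 15, w·C = 1455
#146: finishes 114, weight 13, w·C = 1482
#153: finishes 120, weight 16, w·C = 1920
#160: finishes 131, weight 1, w·C = 131
Sum = 115+330+212+560+1656+1455+1482+1920+131 = 7861.

7861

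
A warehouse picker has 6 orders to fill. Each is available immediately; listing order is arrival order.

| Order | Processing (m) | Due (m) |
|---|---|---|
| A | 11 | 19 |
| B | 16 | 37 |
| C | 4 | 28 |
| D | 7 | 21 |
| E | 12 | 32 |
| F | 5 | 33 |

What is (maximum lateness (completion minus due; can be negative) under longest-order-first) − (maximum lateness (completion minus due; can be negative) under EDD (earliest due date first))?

9

LPT (decreasing processing time): B E A D F C.
B: 0→16, due 37, lateness -21
E: 16→28, due 32, lateness -4
A: 28→39, due 19, lateness 20
D: 39→46, due 21, lateness 25
F: 46→51, due 33, lateness 18
C: 51→55, due 28, lateness 27
Maximum = 27.
EDD (increasing due date): A D C E F B.
A: 0→11, due 19, lateness -8
D: 11→18, due 21, lateness -3
C: 18→22, due 28, lateness -6
E: 22→34, due 32, lateness 2
F: 34→39, due 33, lateness 6
B: 39→55, due 37, lateness 18
Maximum = 18.
Difference = 27 − 18 = 9.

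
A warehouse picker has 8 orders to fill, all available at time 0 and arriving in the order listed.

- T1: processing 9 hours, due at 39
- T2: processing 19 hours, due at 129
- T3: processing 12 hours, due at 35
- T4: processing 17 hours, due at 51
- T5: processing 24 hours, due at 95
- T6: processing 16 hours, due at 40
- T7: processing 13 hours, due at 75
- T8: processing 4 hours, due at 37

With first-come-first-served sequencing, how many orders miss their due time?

5

FIFO (arrival order): T1 T2 T3 T4 T5 T6 T7 T8.
T1: 0→9, due 39, tardiness 0
T2: 9→28, due 129, tardiness 0
T3: 28→40, due 35, tardiness 5
T4: 40→57, due 51, tardiness 6
T5: 57→81, due 95, tardiness 0
T6: 81→97, due 40, tardiness 57
T7: 97→110, due 75, tardiness 35
T8: 110→114, due 37, tardiness 77
Late orders: 5.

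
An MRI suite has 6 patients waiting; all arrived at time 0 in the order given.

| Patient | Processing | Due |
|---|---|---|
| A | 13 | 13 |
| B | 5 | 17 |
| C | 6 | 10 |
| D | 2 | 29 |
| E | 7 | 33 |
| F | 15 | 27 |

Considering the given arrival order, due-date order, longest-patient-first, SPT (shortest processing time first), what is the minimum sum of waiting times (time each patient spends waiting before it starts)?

FIFO (arrival order): A B C D E F.
A: waits 0, runs 0→13
B: waits 13, runs 13→18
C: waits 18, runs 18→24
D: waits 24, runs 24→26
E: waits 26, runs 26→33
F: waits 33, runs 33→48
Sum = 0+13+18+24+26+33 = 114.
EDD (increasing due date): C A B F D E.
C: waits 0, runs 0→6
A: waits 6, runs 6→19
B: waits 19, runs 19→24
F: waits 24, runs 24→39
D: waits 39, runs 39→41
E: waits 41, runs 41→48
Sum = 0+6+19+24+39+41 = 129.
LPT (decreasing processing time): F A E C B D.
F: waits 0, runs 0→15
A: waits 15, runs 15→28
E: waits 28, runs 28→35
C: waits 35, runs 35→41
B: waits 41, runs 41→46
D: waits 46, runs 46→48
Sum = 0+15+28+35+41+46 = 165.
SPT (increasing processing time): D B C E A F.
D: waits 0, runs 0→2
B: waits 2, runs 2→7
C: waits 7, runs 7→13
E: waits 13, runs 13→20
A: waits 20, runs 20→33
F: waits 33, runs 33→48
Sum = 0+2+7+13+20+33 = 75.
FIFO 114, EDD 129, LPT 165, SPT 75 → minimum 75.

75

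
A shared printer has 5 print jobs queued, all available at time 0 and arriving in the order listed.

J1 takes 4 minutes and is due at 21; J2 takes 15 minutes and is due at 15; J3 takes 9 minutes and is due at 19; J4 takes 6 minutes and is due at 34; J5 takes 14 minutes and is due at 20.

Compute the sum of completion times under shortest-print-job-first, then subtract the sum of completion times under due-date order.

-53

SPT (increasing processing time): J1 J4 J3 J5 J2.
J1: 0→4
J4: 4→10
J3: 10→19
J5: 19→33
J2: 33→48
Sum = 4+10+19+33+48 = 114.
EDD (increasing due date): J2 J3 J5 J1 J4.
J2: 0→15
J3: 15→24
J5: 24→38
J1: 38→42
J4: 42→48
Sum = 15+24+38+42+48 = 167.
Difference = 114 − 167 = -53.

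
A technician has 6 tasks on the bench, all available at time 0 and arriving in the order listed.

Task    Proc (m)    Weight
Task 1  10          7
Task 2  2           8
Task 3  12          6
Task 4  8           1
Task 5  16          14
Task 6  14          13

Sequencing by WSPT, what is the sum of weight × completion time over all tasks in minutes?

WSPT (decreasing weight/processing-time ratio): Task 2 Task 6 Task 5 Task 1 Task 3 Task 4.
Task 2: finishes 2, weight 8, w·C = 16
Task 6: finishes 16, weight 13, w·C = 208
Task 5: finishes 32, weight 14, w·C = 448
Task 1: finishes 42, weight 7, w·C = 294
Task 3: finishes 54, weight 6, w·C = 324
Task 4: finishes 62, weight 1, w·C = 62
Sum = 16+208+448+294+324+62 = 1352.

1352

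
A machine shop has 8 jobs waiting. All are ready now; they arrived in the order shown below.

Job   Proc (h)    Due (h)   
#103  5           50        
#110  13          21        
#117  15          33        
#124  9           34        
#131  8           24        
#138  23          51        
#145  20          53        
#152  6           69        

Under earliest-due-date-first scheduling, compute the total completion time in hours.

EDD (increasing due date): #110 #131 #117 #124 #103 #138 #145 #152.
#110: 0→13
#131: 13→21
#117: 21→36
#124: 36→45
#103: 45→50
#138: 50→73
#145: 73→93
#152: 93→99
Sum = 13+21+36+45+50+73+93+99 = 430.

430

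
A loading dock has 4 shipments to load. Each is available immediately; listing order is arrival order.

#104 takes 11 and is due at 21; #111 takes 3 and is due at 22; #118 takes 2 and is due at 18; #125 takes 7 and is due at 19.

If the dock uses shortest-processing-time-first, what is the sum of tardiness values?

2

SPT (increasing processing time): #118 #111 #125 #104.
#118: 0→2, due 18, tardiness 0
#111: 2→5, due 22, tardiness 0
#125: 5→12, due 19, tardiness 0
#104: 12→23, due 21, tardiness 2
Sum = 0+0+0+2 = 2.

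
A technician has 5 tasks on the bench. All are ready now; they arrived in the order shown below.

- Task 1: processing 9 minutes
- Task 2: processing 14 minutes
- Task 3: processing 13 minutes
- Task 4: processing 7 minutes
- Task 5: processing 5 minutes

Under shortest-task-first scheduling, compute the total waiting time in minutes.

SPT (increasing processing time): Task 5 Task 4 Task 1 Task 3 Task 2.
Task 5: waits 0, runs 0→5
Task 4: waits 5, runs 5→12
Task 1: waits 12, runs 12→21
Task 3: waits 21, runs 21→34
Task 2: waits 34, runs 34→48
Sum = 0+5+12+21+34 = 72.

72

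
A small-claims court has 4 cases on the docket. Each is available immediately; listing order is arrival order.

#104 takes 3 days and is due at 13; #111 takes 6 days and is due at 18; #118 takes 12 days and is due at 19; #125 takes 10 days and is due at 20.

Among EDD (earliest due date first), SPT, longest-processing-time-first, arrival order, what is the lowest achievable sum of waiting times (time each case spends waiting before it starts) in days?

31

EDD (increasing due date): #104 #111 #118 #125.
#104: waits 0, runs 0→3
#111: waits 3, runs 3→9
#118: waits 9, runs 9→21
#125: waits 21, runs 21→31
Sum = 0+3+9+21 = 33.
SPT (increasing processing time): #104 #111 #125 #118.
#104: waits 0, runs 0→3
#111: waits 3, runs 3→9
#125: waits 9, runs 9→19
#118: waits 19, runs 19→31
Sum = 0+3+9+19 = 31.
LPT (decreasing processing time): #118 #125 #111 #104.
#118: waits 0, runs 0→12
#125: waits 12, runs 12→22
#111: waits 22, runs 22→28
#104: waits 28, runs 28→31
Sum = 0+12+22+28 = 62.
FIFO (arrival order): #104 #111 #118 #125.
#104: waits 0, runs 0→3
#111: waits 3, runs 3→9
#118: waits 9, runs 9→21
#125: waits 21, runs 21→31
Sum = 0+3+9+21 = 33.
EDD 33, SPT 31, LPT 62, FIFO 33 → minimum 31.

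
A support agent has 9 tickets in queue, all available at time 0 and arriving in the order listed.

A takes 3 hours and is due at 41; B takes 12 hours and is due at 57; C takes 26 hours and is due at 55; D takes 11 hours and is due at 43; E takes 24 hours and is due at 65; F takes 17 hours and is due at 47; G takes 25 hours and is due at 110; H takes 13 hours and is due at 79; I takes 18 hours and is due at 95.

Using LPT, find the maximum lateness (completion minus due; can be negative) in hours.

108

LPT (decreasing processing time): C G E I F H B D A.
C: 0→26, due 55, lateness -29
G: 26→51, due 110, lateness -59
E: 51→75, due 65, lateness 10
I: 75→93, due 95, lateness -2
F: 93→110, due 47, lateness 63
H: 110→123, due 79, lateness 44
B: 123→135, due 57, lateness 78
D: 135→146, due 43, lateness 103
A: 146→149, due 41, lateness 108
Maximum = 108.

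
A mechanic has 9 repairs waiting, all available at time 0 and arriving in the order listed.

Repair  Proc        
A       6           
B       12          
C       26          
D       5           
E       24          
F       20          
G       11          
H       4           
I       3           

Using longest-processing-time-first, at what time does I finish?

111

LPT (decreasing processing time): C E F B G A D H I.
C: 0→26
E: 26→50
F: 50→70
B: 70→82
G: 82→93
A: 93→99
D: 99→104
H: 104→108
I: 108→111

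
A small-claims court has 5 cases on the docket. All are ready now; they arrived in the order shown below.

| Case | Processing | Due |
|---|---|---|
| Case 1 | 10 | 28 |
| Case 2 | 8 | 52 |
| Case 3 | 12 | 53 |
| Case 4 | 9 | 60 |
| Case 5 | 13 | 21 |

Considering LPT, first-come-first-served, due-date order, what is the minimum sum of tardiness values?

0

LPT (decreasing processing time): Case 5 Case 3 Case 1 Case 4 Case 2.
Case 5: 0→13, due 21, tardiness 0
Case 3: 13→25, due 53, tardiness 0
Case 1: 25→35, due 28, tardiness 7
Case 4: 35→44, due 60, tardiness 0
Case 2: 44→52, due 52, tardiness 0
Sum = 0+0+7+0+0 = 7.
FIFO (arrival order): Case 1 Case 2 Case 3 Case 4 Case 5.
Case 1: 0→10, due 28, tardiness 0
Case 2: 10→18, due 52, tardiness 0
Case 3: 18→30, due 53, tardiness 0
Case 4: 30→39, due 60, tardiness 0
Case 5: 39→52, due 21, tardiness 31
Sum = 0+0+0+0+31 = 31.
EDD (increasing due date): Case 5 Case 1 Case 2 Case 3 Case 4.
Case 5: 0→13, due 21, tardiness 0
Case 1: 13→23, due 28, tardiness 0
Case 2: 23→31, due 52, tardiness 0
Case 3: 31→43, due 53, tardiness 0
Case 4: 43→52, due 60, tardiness 0
Sum = 0+0+0+0+0 = 0.
LPT 7, FIFO 31, EDD 0 → minimum 0.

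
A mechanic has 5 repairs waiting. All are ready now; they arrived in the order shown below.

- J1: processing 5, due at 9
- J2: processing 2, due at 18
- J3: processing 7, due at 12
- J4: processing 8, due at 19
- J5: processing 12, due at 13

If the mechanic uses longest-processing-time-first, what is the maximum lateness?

23

LPT (decreasing processing time): J5 J4 J3 J1 J2.
J5: 0→12, due 13, lateness -1
J4: 12→20, due 19, lateness 1
J3: 20→27, due 12, lateness 15
J1: 27→32, due 9, lateness 23
J2: 32→34, due 18, lateness 16
Maximum = 23.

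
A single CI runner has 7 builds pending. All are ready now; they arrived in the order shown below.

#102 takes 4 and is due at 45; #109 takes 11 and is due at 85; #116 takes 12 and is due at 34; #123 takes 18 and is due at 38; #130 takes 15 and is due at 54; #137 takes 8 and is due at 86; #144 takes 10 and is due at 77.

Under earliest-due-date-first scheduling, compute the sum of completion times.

332

EDD (increasing due date): #116 #123 #102 #130 #144 #109 #137.
#116: 0→12
#123: 12→30
#102: 30→34
#130: 34→49
#144: 49→59
#109: 59→70
#137: 70→78
Sum = 12+30+34+49+59+70+78 = 332.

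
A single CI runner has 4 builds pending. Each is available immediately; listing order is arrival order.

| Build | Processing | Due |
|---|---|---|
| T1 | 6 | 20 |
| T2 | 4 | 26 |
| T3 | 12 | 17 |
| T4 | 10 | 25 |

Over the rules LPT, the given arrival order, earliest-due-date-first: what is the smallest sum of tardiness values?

9

LPT (decreasing processing time): T3 T4 T1 T2.
T3: 0→12, due 17, tardiness 0
T4: 12→22, due 25, tardiness 0
T1: 22→28, due 20, tardiness 8
T2: 28→32, due 26, tardiness 6
Sum = 0+0+8+6 = 14.
FIFO (arrival order): T1 T2 T3 T4.
T1: 0→6, due 20, tardiness 0
T2: 6→10, due 26, tardiness 0
T3: 10→22, due 17, tardiness 5
T4: 22→32, due 25, tardiness 7
Sum = 0+0+5+7 = 12.
EDD (increasing due date): T3 T1 T4 T2.
T3: 0→12, due 17, tardiness 0
T1: 12→18, due 20, tardiness 0
T4: 18→28, due 25, tardiness 3
T2: 28→32, due 26, tardiness 6
Sum = 0+0+3+6 = 9.
LPT 14, FIFO 12, EDD 9 → minimum 9.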